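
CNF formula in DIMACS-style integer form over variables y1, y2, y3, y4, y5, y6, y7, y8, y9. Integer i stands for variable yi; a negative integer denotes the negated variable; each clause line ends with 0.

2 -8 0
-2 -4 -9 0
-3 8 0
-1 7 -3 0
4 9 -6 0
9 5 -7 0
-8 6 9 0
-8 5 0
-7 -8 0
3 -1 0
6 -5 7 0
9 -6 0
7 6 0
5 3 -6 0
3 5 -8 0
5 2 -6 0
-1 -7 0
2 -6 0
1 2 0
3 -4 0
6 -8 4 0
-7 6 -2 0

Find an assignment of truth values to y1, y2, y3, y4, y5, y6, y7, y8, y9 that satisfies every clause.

y1 = F, y2 = T, y3 = F, y4 = F, y5 = T, y6 = T, y7 = F, y8 = F, y9 = T

Check each clause:
  1. (y2 OR NOT y8) — NOT y8 is true.
  2. (NOT y4 OR NOT y2 OR NOT y9) — NOT y4 is true.
  3. (y8 OR NOT y3) — NOT y3 is true.
  4. (NOT y1 OR y7 OR NOT y3) — NOT y3 is true.
  5. (y9 OR y4 OR NOT y6) — y9 is true.
  6. (y5 OR NOT y7 OR y9) — y9 is true.
  7. (y6 OR NOT y8 OR y9) — NOT y8 is true.
  8. (y5 OR NOT y8) — NOT y8 is true.
  9. (NOT y7 OR NOT y8) — NOT y8 is true.
  10. (NOT y1 OR y3) — NOT y1 is true.
  11. (y7 OR y6 OR NOT y5) — y6 is true.
  12. (NOT y6 OR y9) — y9 is true.
  13. (y7 OR y6) — y6 is true.
  14. (y5 OR NOT y6 OR y3) — y5 is true.
  15. (NOT y8 OR y5 OR y3) — NOT y8 is true.
  16. (y5 OR NOT y6 OR y2) — y2 is true.
  17. (NOT y1 OR NOT y7) — NOT y7 is true.
  18. (NOT y6 OR y2) — y2 is true.
  19. (y2 OR y1) — y2 is true.
  20. (NOT y4 OR y3) — NOT y4 is true.
  21. (NOT y8 OR y6 OR y4) — NOT y8 is true.
  22. (y6 OR NOT y7 OR NOT y2) — NOT y7 is true.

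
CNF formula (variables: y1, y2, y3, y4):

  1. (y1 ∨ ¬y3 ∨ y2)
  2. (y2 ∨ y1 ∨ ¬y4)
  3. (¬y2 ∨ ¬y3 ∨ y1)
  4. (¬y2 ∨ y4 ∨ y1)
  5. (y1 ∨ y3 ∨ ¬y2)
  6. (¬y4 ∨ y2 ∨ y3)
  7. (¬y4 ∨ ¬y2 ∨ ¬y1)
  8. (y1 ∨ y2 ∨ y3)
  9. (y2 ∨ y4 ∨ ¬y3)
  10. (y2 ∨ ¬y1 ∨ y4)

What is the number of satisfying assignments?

Satisfying assignments:
  y1=T y2=F y3=T y4=T
  y1=T y2=T y3=F y4=F
  y1=T y2=T y3=T y4=F
That's 3 in total.

3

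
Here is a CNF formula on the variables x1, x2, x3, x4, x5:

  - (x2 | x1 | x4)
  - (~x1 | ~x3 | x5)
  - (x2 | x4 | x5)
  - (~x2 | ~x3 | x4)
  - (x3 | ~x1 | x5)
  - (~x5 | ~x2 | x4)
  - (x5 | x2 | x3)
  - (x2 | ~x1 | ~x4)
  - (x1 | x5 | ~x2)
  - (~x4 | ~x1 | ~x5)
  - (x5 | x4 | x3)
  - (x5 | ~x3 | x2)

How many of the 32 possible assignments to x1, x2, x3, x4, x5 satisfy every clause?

Satisfying assignments:
  x1=F x2=F x3=F x4=T x5=T
  x1=F x2=F x3=T x4=T x5=T
  x1=F x2=T x3=F x4=T x5=T
  x1=F x2=T x3=T x4=T x5=T
  x1=T x2=F x3=F x4=F x5=T
  x1=T x2=F x3=T x4=F x5=T
That's 6 in total.

6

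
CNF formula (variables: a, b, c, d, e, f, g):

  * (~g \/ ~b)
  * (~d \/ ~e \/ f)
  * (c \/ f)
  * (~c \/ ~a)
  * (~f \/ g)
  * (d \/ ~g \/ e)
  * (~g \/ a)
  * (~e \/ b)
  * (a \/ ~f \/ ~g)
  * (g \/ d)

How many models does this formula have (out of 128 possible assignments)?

3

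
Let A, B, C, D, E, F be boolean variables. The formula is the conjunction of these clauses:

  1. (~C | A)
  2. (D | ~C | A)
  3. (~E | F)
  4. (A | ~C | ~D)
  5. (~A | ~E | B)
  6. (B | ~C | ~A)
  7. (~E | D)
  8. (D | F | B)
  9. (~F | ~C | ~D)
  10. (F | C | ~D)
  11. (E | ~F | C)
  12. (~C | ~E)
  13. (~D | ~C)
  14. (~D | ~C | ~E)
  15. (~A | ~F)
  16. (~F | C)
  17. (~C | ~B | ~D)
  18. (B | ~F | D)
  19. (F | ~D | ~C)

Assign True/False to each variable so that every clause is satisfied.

A=T, B=T, C=F, D=F, E=F, F=F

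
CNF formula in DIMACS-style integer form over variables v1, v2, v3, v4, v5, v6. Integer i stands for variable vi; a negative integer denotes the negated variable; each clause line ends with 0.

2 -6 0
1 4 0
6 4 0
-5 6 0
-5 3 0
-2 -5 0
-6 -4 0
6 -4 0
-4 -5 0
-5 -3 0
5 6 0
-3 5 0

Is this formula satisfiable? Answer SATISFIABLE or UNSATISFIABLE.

Pure literal: v1 appears only positively; assign v1 = True.
Try v2 = True.
  then v5 is forced to False.
  then v6 is forced to True.
  then v4 is forced to False.
  then v3 is forced to False.
So v1=True, v2=True, v3=False, v4=False, v5=False, v6=True is a satisfying assignment.

SATISFIABLE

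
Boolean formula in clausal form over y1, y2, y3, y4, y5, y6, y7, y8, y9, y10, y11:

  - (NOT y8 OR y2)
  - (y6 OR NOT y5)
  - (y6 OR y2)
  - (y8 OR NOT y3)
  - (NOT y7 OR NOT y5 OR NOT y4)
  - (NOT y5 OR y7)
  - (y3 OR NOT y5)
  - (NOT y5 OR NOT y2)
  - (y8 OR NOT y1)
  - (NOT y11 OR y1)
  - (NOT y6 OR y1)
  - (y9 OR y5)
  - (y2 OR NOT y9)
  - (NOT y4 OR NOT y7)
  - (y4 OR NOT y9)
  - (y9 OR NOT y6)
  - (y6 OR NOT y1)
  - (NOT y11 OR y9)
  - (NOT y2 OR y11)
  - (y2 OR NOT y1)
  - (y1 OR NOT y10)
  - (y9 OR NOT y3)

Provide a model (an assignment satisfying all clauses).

Pure literal: y10 appears only negated; assign y10 = False.
Try y1 = True.
  then y8 is forced to True.
  then y2 is forced to True.
  then y5 is forced to False.
  then y9 is forced to True.
  then y4 is forced to True.
  then y7 is forced to False.
  then y6 is forced to True.
  then y11 is forced to True.
y3 is now unconstrained; take y3 = True.

y1=T  y2=T  y3=T  y4=T  y5=F  y6=T  y7=F  y8=T  y9=T  y10=F  y11=T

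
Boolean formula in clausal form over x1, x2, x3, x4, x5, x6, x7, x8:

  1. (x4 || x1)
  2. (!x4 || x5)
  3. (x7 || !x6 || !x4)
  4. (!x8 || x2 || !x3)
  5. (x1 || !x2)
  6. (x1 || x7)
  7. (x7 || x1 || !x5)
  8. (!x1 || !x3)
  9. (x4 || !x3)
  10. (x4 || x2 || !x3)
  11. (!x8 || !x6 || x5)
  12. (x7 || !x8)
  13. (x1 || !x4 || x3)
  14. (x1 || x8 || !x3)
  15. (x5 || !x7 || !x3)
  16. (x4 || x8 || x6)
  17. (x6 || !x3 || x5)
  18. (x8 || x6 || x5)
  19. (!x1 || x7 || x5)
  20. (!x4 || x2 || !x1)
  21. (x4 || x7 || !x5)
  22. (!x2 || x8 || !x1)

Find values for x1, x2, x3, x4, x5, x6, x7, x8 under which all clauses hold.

x1=True, x2=False, x3=False, x4=False, x5=False, x6=True, x7=True, x8=False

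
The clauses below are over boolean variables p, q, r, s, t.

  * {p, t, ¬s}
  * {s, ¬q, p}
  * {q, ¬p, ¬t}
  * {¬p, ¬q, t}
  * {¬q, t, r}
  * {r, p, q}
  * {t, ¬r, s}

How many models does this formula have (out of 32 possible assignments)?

11

Case analysis on p and q:
  p=T, q=T: remaining (r,s,t) ∈ {(F,F,T); (F,T,T); (T,F,T); (T,T,T)} — 4.
  p=T, q=F: remaining (r,s,t) ∈ {(F,F,F); (F,T,F); (T,T,F)} — 3.
  p=F, q=T: remaining (r,s,t) ∈ {(F,T,T); (T,T,T)} — 2.
  p=F, q=F: remaining (r,s,t) ∈ {(T,F,T); (T,T,T)} — 2.
Total: 4 + 3 + 2 + 2 = 11.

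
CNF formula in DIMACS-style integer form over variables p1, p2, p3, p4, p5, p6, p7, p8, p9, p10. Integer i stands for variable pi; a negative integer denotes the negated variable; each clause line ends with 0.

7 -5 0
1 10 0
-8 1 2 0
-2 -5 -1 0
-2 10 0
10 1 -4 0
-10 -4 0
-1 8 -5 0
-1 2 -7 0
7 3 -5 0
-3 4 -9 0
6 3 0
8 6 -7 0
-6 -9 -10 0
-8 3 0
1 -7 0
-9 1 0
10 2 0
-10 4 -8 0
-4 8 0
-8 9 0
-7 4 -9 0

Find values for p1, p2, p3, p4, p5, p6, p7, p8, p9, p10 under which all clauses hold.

p5 occurs only negated in the remaining clauses — set p5 = False.
Set p1 = True and propagate.
For the remaining variables, p2 = False, p3 = True, p4 = False, p6 = True, p7 = False, p8 = False, p9 = False, p10 = True works.
Every clause has at least one true literal under this assignment.

p1=T  p2=F  p3=T  p4=F  p5=F  p6=T  p7=F  p8=F  p9=F  p10=T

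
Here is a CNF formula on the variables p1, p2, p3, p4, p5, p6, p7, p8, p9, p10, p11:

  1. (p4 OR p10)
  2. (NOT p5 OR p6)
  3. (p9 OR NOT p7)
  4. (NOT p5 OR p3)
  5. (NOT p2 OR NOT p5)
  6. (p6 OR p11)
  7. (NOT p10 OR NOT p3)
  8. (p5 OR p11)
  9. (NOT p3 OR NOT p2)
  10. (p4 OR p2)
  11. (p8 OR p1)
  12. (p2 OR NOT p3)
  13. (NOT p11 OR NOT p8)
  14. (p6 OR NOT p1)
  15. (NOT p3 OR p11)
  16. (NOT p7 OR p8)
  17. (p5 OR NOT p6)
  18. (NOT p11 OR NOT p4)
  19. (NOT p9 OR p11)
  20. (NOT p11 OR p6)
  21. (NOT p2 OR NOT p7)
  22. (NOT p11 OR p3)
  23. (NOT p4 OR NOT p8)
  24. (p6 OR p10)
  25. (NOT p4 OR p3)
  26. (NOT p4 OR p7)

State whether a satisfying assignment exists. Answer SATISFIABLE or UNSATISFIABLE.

UNSATISFIABLE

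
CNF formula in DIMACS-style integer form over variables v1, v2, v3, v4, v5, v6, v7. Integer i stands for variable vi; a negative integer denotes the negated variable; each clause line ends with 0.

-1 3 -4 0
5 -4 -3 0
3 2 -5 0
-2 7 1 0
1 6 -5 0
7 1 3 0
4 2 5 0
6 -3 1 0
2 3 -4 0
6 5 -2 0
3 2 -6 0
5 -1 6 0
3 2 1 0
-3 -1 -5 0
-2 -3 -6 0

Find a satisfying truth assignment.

v1=0  v2=0  v3=1  v4=0  v5=1  v6=1  v7=0

Set v1 = False and propagate.
Try v2 = False.
  then v3 is forced to True.
  then v6 is forced to True.
The remaining clauses are satisfied by v4 = False, v5 = True, v7 = False.
Check each clause:
  1. (v3 ∨ ¬v1 ∨ ¬v4) — v3 is true.
  2. (v5 ∨ ¬v4 ∨ ¬v3) — ¬v4 is true.
  3. (v2 ∨ v3 ∨ ¬v5) — v3 is true.
  4. (¬v2 ∨ v7 ∨ v1) — ¬v2 is true.
  5. (v1 ∨ v6 ∨ ¬v5) — v6 is true.
  6. (v1 ∨ v7 ∨ v3) — v3 is true.
  7. (v2 ∨ v4 ∨ v5) — v5 is true.
  8. (v6 ∨ ¬v3 ∨ v1) — v6 is true.
  9. (v2 ∨ ¬v4 ∨ v3) — v3 is true.
  10. (v6 ∨ ¬v2 ∨ v5) — v5 is true.
  11. (v2 ∨ v3 ∨ ¬v6) — v3 is true.
  12. (¬v1 ∨ v5 ∨ v6) — v5 is true.
  13. (v2 ∨ v3 ∨ v1) — v3 is true.
  14. (¬v5 ∨ ¬v1 ∨ ¬v3) — ¬v1 is true.
  15. (¬v3 ∨ ¬v6 ∨ ¬v2) — ¬v2 is true.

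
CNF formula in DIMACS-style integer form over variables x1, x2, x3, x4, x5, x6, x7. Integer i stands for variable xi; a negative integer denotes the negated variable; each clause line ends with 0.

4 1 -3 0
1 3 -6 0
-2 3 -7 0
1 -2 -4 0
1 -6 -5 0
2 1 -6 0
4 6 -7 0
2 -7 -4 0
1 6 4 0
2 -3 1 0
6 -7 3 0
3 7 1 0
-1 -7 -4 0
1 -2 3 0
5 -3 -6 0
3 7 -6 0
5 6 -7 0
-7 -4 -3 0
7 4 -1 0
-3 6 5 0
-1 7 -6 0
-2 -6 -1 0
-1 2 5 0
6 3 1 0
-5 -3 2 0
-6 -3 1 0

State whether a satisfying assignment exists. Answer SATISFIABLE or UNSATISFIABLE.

Set x1 = True and propagate.
Branch on x2: take x2 = True.
  then x6 is forced to False.
For the remaining variables, x3 = False, x4 = True, x5 = False, x7 = False works.
Every clause has at least one true literal under this assignment.
So x1=T, x2=T, x3=F, x4=T, x5=F, x6=F, x7=F is a satisfying assignment.

SATISFIABLE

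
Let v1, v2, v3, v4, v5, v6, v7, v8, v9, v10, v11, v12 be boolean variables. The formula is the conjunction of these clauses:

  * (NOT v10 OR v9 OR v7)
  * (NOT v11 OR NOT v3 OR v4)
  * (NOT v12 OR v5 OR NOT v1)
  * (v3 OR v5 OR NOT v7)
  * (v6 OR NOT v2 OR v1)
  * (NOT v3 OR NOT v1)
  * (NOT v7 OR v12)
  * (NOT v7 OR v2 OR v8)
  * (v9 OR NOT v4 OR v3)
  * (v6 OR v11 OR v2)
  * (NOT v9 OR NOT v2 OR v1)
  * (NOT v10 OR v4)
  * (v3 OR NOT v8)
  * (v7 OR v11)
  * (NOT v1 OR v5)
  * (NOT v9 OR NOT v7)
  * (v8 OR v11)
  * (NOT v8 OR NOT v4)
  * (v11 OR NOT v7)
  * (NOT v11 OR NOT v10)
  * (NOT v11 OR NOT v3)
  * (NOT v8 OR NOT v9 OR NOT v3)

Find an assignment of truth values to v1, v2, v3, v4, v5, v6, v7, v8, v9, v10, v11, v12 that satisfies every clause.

v1=False, v2=False, v3=False, v4=False, v5=False, v6=False, v7=False, v8=False, v9=True, v10=False, v11=True, v12=True

v10 occurs only negated in the remaining clauses — set v10 = False.
Branch on v1: take v1 = False.
Set v2 = False and propagate.
Set v3 = False and propagate.
  then v8 is forced to False.
  then v7 is forced to False.
  then v11 is forced to True.
For the remaining variables, v4 = False, v5 = False, v6 = False, v9 = True, v12 = True works.
Every clause has at least one true literal under this assignment.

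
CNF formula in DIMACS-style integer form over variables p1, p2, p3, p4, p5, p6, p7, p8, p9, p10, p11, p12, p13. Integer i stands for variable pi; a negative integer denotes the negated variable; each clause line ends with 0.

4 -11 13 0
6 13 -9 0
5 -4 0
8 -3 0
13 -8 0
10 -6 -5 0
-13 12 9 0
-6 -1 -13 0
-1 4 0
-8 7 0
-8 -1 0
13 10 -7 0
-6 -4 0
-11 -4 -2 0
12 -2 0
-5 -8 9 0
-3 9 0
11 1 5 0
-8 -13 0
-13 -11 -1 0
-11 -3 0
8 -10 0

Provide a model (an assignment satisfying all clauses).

p1=False, p2=False, p3=False, p4=False, p5=True, p6=False, p7=False, p8=False, p9=True, p10=False, p11=False, p12=False, p13=True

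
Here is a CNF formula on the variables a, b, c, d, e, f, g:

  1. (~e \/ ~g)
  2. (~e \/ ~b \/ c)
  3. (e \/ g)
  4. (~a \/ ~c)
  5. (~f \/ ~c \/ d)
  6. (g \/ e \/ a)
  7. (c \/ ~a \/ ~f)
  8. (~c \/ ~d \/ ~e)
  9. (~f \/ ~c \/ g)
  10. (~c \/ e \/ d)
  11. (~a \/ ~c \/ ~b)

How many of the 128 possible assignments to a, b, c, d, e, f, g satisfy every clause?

24

Split on c, then e.
  c=T, e=T: remaining (a,b,d,f,g) ∈ {(F,F,F,F,F); (F,T,F,F,F)} — 2.
  c=T, e=F: remaining (a,b,d,f,g) ∈ {(F,F,T,F,T); (F,F,T,T,T); (F,T,T,F,T); (F,T,T,T,T)} — 4.
  c=F, e=T: d free; 3 ways for (a,b,f,g) × 2^1 = 6.
  c=F, e=F: b, d free; 3 ways for (a,f,g) × 2^2 = 12.
Total: 2 + 4 + 6 + 12 = 24.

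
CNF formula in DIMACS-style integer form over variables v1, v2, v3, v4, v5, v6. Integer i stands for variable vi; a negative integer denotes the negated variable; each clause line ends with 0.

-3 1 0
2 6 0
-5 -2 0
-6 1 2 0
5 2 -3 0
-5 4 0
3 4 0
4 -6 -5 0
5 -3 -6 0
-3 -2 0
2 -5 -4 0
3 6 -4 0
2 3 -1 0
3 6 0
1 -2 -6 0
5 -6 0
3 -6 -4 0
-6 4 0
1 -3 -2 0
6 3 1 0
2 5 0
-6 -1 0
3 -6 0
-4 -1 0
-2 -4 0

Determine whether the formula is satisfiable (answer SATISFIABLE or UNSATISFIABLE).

v6 = True:
  propagation gives v5=True, v2=False, v1=True; an empty clause results — contradiction.
v6 = False:
  propagation gives v2=True, v5=False, v3=False; an empty clause results — contradiction.
Every branch closes, so no satisfying assignment exists.

UNSATISFIABLE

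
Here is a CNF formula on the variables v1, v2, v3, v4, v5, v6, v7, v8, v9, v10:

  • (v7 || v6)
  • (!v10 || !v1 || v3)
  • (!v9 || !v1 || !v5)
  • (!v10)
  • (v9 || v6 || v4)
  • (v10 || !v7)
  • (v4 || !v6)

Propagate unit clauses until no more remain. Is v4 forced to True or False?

(!v10) is a unit clause: v10 = False.
From (!v7 || v10) and v10 = False: v7 = False.
(v7 || v6): since v7 = False, the clause reduces to (v6). v6 = True.
(!v6 || v4) with v6 = True leaves only v4, so v4 = True.

True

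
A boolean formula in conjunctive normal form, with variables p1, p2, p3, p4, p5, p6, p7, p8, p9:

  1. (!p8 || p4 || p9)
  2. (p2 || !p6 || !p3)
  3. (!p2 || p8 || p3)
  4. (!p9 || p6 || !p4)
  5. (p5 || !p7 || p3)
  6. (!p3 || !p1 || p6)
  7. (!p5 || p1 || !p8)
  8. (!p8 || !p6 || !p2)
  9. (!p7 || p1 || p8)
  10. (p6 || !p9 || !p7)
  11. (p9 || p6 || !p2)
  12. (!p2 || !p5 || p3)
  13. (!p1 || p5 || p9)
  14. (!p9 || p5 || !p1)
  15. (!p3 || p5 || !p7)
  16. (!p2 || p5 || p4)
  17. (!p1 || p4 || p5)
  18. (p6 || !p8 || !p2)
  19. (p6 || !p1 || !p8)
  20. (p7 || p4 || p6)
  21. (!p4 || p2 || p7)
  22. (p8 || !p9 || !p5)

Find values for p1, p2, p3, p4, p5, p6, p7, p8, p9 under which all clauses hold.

p1 = False  p2 = True  p3 = True  p4 = True  p5 = False  p6 = True  p7 = False  p8 = False  p9 = False

Check each clause:
  1. (p9 || !p8 || p4) — !p8 is true.
  2. (p2 || !p6 || !p3) — p2 is true.
  3. (p3 || !p2 || p8) — p3 is true.
  4. (!p9 || !p4 || p6) — p6 is true.
  5. (p5 || p3 || !p7) — !p7 is true.
  6. (p6 || !p3 || !p1) — !p1 is true.
  7. (!p5 || p1 || !p8) — !p8 is true.
  8. (!p6 || !p8 || !p2) — !p8 is true.
  9. (!p7 || p8 || p1) — !p7 is true.
  10. (p6 || !p7 || !p9) — !p7 is true.
  11. (p6 || p9 || !p2) — p6 is true.
  12. (!p2 || p3 || !p5) — p3 is true.
  13. (!p1 || p5 || p9) — !p1 is true.
  14. (!p9 || p5 || !p1) — !p1 is true.
  15. (!p7 || !p3 || p5) — !p7 is true.
  16. (p4 || !p2 || p5) — p4 is true.
  17. (!p1 || p4 || p5) — p4 is true.
  18. (p6 || !p8 || !p2) — !p8 is true.
  19. (!p8 || p6 || !p1) — !p8 is true.
  20. (p4 || p6 || p7) — p4 is true.
  21. (p2 || !p4 || p7) — p2 is true.
  22. (!p9 || !p5 || p8) — !p5 is true.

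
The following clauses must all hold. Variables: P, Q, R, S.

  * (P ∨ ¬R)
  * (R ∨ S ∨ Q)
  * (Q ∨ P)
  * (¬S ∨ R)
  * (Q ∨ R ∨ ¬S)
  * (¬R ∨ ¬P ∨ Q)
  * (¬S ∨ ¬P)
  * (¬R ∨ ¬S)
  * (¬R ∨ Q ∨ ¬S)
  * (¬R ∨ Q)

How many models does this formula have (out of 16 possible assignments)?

The models are:
  P=0 Q=1 R=0 S=0
  P=1 Q=1 R=0 S=0
  P=1 Q=1 R=1 S=0
That's 3 in total.

3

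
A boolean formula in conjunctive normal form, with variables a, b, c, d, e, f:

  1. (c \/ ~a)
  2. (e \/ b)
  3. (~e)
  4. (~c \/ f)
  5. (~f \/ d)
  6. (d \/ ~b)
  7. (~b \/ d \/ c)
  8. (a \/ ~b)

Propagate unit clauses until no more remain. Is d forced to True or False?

(~e) is a unit clause: e = False.
In (e \/ b), e is now false; b must hold, so b = True.
In (~b \/ d), ~b is now false; d must hold, so d = True.

True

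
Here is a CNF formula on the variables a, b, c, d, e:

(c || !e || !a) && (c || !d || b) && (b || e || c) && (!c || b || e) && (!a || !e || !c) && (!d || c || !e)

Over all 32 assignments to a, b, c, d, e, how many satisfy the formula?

14

Split on c, then e.
  c=1, e=1: remaining (a,b,d) ∈ {(0,0,0); (0,0,1); (0,1,0); (0,1,1)} — 4.
  c=1, e=0: remaining (a,b,d) ∈ {(0,1,0); (0,1,1); (1,1,0); (1,1,1)} — 4.
  c=0, e=1: remaining (a,b,d) ∈ {(0,0,0); (0,1,0)} — 2.
  c=0, e=0: remaining (a,b,d) ∈ {(0,1,0); (0,1,1); (1,1,0); (1,1,1)} — 4.
Total: 4 + 4 + 2 + 4 = 14.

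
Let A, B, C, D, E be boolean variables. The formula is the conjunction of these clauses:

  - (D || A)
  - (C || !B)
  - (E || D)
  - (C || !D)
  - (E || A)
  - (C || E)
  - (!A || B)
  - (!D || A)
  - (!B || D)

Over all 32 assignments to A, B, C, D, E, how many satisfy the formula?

2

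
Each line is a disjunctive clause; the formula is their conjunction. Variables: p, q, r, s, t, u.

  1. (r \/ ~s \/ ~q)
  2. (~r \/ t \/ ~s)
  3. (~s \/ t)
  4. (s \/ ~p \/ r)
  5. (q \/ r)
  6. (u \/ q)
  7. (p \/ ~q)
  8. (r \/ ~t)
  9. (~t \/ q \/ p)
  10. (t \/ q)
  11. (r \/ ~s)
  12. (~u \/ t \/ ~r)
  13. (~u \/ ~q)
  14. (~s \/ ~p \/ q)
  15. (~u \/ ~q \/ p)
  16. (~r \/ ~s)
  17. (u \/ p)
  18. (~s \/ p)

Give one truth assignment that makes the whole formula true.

p=T  q=T  r=T  s=F  t=F  u=F

Branch on p: take p = True.
Branch on q: take q = True.
  then u is forced to False.
The remaining clauses are satisfied by r = True, s = False, t = False.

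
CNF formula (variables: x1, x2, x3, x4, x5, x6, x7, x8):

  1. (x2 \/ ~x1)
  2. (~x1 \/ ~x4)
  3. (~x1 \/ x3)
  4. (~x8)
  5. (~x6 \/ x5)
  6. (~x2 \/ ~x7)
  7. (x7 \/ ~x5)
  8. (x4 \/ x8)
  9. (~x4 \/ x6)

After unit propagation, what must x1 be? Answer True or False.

(~x8) stands alone — x8 = False.
From (x8 \/ x4) and x8 = False: x4 = True.
(~x4 \/ ~x1) with x4 = True leaves only ~x1, so x1 = False.

False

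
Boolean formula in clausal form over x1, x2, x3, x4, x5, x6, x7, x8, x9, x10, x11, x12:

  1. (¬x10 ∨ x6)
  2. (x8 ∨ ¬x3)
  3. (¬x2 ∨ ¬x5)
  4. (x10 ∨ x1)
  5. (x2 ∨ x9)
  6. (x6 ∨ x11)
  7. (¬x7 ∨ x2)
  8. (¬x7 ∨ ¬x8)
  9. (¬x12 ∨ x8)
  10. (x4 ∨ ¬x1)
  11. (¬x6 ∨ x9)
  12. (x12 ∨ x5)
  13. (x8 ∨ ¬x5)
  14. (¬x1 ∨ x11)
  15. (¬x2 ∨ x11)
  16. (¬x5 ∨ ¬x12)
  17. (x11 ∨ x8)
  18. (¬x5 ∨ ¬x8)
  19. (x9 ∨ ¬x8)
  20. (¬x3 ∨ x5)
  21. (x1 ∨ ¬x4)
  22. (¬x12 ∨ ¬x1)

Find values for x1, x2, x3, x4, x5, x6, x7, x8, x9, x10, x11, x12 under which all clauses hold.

x1=False, x2=True, x3=False, x4=False, x5=False, x6=True, x7=False, x8=True, x9=True, x10=True, x11=True, x12=True

x3 occurs only negated in the remaining clauses — set x3 = False.
x7 occurs only negated in the remaining clauses — set x7 = False.
Try x1 = False.
  then x10 is forced to True.
  then x6 is forced to True.
  then x9 is forced to True.
  then x4 is forced to False.
Branch on x2: take x2 = True.
  then x5 is forced to False.
  then x12 is forced to True.
  then x8 is forced to True.
  then x11 is forced to True.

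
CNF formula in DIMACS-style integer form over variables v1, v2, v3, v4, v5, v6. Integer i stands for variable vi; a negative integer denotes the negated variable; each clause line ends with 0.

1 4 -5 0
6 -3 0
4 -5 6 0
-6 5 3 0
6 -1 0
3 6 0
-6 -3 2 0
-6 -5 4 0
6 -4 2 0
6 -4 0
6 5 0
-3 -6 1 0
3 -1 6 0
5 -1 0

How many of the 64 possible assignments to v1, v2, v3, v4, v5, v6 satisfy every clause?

Satisfying assignments:
  v1=0 v2=0 v3=0 v4=1 v5=1 v6=1
  v1=0 v2=1 v3=0 v4=1 v5=1 v6=1
  v1=1 v2=0 v3=0 v4=1 v5=1 v6=1
  v1=1 v2=1 v3=0 v4=1 v5=1 v6=1
  v1=1 v2=1 v3=1 v4=1 v5=1 v6=1
Count: 5.

5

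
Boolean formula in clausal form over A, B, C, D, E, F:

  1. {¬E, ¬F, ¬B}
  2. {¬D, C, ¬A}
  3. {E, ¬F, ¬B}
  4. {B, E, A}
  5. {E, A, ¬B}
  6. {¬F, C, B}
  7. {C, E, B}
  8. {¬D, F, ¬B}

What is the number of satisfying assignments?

21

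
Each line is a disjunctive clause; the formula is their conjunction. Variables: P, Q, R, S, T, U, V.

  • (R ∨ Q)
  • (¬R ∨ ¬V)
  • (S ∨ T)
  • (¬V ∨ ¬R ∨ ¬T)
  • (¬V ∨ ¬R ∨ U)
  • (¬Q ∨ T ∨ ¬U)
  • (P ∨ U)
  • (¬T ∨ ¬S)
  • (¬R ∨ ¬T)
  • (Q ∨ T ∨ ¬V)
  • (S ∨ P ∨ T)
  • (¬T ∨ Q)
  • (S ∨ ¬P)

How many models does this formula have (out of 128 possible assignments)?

Split on T, then R.
  T=T, R=T: a clause becomes empty — 0.
  T=T, R=F: remaining (P,Q,S,U,V) ∈ {(F,T,F,T,F); (F,T,F,T,T)} — 2.
  T=F, R=T: remaining (P,Q,S,U,V) ∈ {(F,F,T,T,F); (T,F,T,F,F); (T,F,T,T,F); (T,T,T,F,F)} — 4.
  T=F, R=F: remaining (P,Q,S,U,V) ∈ {(T,T,T,F,F); (T,T,T,F,T)} — 2.
Total: 0 + 2 + 4 + 2 = 8.

8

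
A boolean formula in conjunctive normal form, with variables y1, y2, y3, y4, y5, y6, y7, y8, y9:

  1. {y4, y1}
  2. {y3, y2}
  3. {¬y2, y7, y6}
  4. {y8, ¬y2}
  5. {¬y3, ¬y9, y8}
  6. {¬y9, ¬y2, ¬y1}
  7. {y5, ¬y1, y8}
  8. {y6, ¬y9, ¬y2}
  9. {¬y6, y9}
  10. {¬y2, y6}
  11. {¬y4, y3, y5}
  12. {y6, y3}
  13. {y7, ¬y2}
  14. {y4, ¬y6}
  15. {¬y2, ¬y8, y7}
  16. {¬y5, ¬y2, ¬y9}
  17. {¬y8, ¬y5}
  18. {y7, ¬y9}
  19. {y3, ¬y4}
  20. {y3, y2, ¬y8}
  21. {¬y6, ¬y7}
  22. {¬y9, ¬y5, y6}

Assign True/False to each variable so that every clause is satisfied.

y1 = T, y2 = F, y3 = T, y4 = F, y5 = T, y6 = F, y7 = F, y8 = F, y9 = F

Set y1 = True and propagate.
Set y2 = False and propagate.
  then y3 is forced to True.
The remaining clauses are satisfied by y4 = False, y5 = True, y6 = False, y7 = False, y8 = False, y9 = False.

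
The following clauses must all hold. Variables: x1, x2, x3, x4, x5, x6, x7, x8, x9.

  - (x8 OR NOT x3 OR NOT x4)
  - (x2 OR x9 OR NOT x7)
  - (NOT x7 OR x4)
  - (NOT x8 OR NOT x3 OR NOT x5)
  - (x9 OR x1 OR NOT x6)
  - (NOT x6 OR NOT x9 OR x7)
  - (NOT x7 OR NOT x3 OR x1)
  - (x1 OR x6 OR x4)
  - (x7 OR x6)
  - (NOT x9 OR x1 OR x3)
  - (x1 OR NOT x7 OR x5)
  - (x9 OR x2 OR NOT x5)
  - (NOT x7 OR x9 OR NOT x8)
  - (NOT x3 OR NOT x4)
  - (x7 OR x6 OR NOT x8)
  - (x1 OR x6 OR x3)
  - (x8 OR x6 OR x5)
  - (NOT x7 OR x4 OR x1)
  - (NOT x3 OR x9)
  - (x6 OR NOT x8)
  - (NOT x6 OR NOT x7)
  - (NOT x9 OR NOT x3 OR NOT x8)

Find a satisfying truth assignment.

Pure literal: x1 appears only positively; assign x1 = True.
Pure literal: x2 appears only positively; assign x2 = True.
Branch on x3: take x3 = False.
The remaining clauses are satisfied by x4 = False, x5 = True, x6 = True, x7 = False, x8 = True, x9 = False.
Every clause has at least one true literal under this assignment.

x1 = T, x2 = T, x3 = F, x4 = F, x5 = T, x6 = T, x7 = F, x8 = T, x9 = F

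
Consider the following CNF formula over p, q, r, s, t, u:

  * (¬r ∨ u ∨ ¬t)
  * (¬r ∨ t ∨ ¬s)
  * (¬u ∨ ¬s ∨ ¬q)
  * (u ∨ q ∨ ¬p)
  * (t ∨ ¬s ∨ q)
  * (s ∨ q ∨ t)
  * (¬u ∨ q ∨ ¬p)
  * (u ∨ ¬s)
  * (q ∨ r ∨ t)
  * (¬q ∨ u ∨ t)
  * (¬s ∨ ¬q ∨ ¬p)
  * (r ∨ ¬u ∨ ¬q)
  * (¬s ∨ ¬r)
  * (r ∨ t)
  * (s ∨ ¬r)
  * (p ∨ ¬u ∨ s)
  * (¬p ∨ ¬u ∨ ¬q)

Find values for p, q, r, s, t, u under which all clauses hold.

p=False  q=True  r=False  s=False  t=True  u=False

Check each clause:
  1. (u ∨ ¬r ∨ ¬t) — ¬r is true.
  2. (t ∨ ¬s ∨ ¬r) — t is true.
  3. (¬u ∨ ¬q ∨ ¬s) — ¬u is true.
  4. (¬p ∨ u ∨ q) — q is true.
  5. (t ∨ ¬s ∨ q) — q is true.
  6. (s ∨ t ∨ q) — q is true.
  7. (¬u ∨ ¬p ∨ q) — q is true.
  8. (¬s ∨ u) — ¬s is true.
  9. (r ∨ q ∨ t) — q is true.
  10. (¬q ∨ u ∨ t) — t is true.
  11. (¬s ∨ ¬q ∨ ¬p) — ¬s is true.
  12. (r ∨ ¬u ∨ ¬q) — ¬u is true.
  13. (¬s ∨ ¬r) — ¬s is true.
  14. (r ∨ t) — t is true.
  15. (¬r ∨ s) — ¬r is true.
  16. (p ∨ ¬u ∨ s) — ¬u is true.
  17. (¬u ∨ ¬p ∨ ¬q) — ¬u is true.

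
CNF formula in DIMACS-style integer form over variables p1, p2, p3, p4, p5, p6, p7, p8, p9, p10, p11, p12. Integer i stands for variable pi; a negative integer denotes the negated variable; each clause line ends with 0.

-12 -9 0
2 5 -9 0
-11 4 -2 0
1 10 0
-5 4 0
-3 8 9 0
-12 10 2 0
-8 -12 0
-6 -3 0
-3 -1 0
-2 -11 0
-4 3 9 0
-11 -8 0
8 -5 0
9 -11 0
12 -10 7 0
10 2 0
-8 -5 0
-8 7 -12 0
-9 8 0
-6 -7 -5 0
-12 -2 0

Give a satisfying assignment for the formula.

p1=F, p2=T, p3=T, p4=F, p5=F, p6=F, p7=T, p8=T, p9=T, p10=T, p11=F, p12=F

Check each clause:
  1. (~p12 | ~p9) — ~p12 is true.
  2. (p2 | ~p9 | p5) — p2 is true.
  3. (p4 | ~p2 | ~p11) — ~p11 is true.
  4. (p10 | p1) — p10 is true.
  5. (p4 | ~p5) — ~p5 is true.
  6. (~p3 | p8 | p9) — p8 is true.
  7. (p2 | p10 | ~p12) — p2 is true.
  8. (~p12 | ~p8) — ~p12 is true.
  9. (~p6 | ~p3) — ~p6 is true.
  10. (~p3 | ~p1) — ~p1 is true.
  11. (~p11 | ~p2) — ~p11 is true.
  12. (p9 | ~p4 | p3) — p9 is true.
  13. (~p11 | ~p8) — ~p11 is true.
  14. (p8 | ~p5) — p8 is true.
  15. (p9 | ~p11) — p9 is true.
  16. (~p10 | p7 | p12) — p7 is true.
  17. (p2 | p10) — p2 is true.
  18. (~p8 | ~p5) — ~p5 is true.
  19. (~p8 | p7 | ~p12) — ~p12 is true.
  20. (~p9 | p8) — p8 is true.
  21. (~p7 | ~p6 | ~p5) — ~p6 is true.
  22. (~p2 | ~p12) — ~p12 is true.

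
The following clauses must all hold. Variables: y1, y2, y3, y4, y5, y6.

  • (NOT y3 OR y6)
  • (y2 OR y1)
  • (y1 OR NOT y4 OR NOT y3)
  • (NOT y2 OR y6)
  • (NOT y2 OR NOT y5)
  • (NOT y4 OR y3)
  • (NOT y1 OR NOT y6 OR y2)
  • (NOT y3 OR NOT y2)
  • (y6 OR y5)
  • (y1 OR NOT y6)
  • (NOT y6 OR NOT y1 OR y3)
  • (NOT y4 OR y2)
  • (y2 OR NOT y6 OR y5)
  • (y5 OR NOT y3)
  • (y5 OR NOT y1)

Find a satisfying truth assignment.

y1=T, y2=F, y3=F, y4=F, y5=T, y6=F

Check each clause:
  1. (y6 OR NOT y3) — NOT y3 is true.
  2. (y1 OR y2) — y1 is true.
  3. (NOT y4 OR y1 OR NOT y3) — y1 is true.
  4. (NOT y2 OR y6) — NOT y2 is true.
  5. (NOT y2 OR NOT y5) — NOT y2 is true.
  6. (y3 OR NOT y4) — NOT y4 is true.
  7. (NOT y6 OR NOT y1 OR y2) — NOT y6 is true.
  8. (NOT y2 OR NOT y3) — NOT y3 is true.
  9. (y5 OR y6) — y5 is true.
  10. (y1 OR NOT y6) — y1 is true.
  11. (y3 OR NOT y6 OR NOT y1) — NOT y6 is true.
  12. (y2 OR NOT y4) — NOT y4 is true.
  13. (y5 OR y2 OR NOT y6) — NOT y6 is true.
  14. (y5 OR NOT y3) — NOT y3 is true.
  15. (NOT y1 OR y5) — y5 is true.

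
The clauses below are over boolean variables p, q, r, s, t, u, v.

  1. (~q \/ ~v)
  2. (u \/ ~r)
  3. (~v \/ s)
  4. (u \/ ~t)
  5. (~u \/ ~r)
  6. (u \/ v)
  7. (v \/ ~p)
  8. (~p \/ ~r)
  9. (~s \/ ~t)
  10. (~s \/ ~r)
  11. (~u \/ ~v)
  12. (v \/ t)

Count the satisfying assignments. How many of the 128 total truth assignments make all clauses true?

4

The models are:
  p=F q=F r=F s=F t=T u=T v=F
  p=F q=F r=F s=T t=F u=F v=T
  p=F q=T r=F s=F t=T u=T v=F
  p=T q=F r=F s=T t=F u=F v=T
Count: 4.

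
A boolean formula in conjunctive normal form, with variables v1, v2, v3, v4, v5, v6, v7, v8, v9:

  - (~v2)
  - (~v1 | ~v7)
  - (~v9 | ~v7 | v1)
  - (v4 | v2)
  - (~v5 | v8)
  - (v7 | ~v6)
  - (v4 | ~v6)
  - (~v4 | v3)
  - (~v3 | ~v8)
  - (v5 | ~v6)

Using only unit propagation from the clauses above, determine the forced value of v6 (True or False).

(~v2) stands alone — v2 = False.
(v4 | v2): since v2 = False, the clause reduces to (v4). v4 = True.
(~v4 | v3): since v4 = True, the clause reduces to (v3). v3 = True.
From (~v8 | ~v3) and v3 = True: v8 = False.
(~v5 | v8) with v8 = False leaves only ~v5, so v5 = False.
(~v6 | v5) with v5 = False leaves only ~v6, so v6 = False.

False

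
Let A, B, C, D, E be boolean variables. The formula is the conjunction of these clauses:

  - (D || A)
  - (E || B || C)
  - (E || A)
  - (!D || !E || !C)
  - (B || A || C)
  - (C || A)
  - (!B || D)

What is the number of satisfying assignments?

8

Satisfying assignments:
  A=T B=F C=F D=F E=T
  A=T B=F C=F D=T E=T
  A=T B=F C=T D=F E=F
  A=T B=F C=T D=F E=T
  A=T B=F C=T D=T E=F
  A=T B=T C=F D=T E=F
  A=T B=T C=F D=T E=T
  A=T B=T C=T D=T E=F
That's 8 in total.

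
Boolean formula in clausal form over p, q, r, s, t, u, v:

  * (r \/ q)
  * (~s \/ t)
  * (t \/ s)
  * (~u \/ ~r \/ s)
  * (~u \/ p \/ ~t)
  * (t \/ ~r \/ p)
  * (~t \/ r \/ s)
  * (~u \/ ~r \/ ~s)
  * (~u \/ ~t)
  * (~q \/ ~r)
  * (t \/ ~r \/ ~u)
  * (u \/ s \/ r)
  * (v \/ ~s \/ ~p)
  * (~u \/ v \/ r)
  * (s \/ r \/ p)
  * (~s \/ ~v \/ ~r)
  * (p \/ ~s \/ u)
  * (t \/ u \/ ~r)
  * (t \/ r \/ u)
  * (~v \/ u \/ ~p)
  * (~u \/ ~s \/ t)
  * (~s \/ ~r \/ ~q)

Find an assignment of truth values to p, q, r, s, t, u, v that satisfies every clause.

Try p = False.
Try q = False.
  then r is forced to True.
  then t is forced to True.
  then u is forced to False.
  then s is forced to False.
v is now unconstrained; take v = True.
Every clause has at least one true literal under this assignment.

p=False, q=False, r=True, s=False, t=True, u=False, v=True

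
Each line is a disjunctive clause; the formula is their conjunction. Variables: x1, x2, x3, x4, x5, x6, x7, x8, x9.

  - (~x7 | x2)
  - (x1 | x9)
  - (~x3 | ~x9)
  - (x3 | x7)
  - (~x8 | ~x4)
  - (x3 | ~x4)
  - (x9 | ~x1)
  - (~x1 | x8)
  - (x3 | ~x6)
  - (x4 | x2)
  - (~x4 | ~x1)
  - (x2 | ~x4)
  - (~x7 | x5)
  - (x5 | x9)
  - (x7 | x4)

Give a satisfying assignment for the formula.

x1=False, x2=True, x3=False, x4=False, x5=True, x6=False, x7=True, x8=False, x9=True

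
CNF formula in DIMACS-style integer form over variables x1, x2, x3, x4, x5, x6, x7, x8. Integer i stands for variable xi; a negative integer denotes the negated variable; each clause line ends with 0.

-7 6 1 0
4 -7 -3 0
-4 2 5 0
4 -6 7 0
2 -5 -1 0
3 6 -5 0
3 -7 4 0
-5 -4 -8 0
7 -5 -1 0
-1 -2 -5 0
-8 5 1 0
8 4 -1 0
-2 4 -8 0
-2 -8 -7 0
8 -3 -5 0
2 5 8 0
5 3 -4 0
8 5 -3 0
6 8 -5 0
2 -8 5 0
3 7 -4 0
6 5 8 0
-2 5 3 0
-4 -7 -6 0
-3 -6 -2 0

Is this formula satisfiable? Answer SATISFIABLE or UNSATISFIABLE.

Try x1 = False.
Set x2 = False and propagate.
The remaining clauses are satisfied by x3 = True, x4 = False, x5 = True, x6 = False, x7 = False, x8 = True.
Every clause has at least one true literal under this assignment.
So x1=False, x2=False, x3=True, x4=False, x5=True, x6=False, x7=False, x8=True is a satisfying assignment.

SATISFIABLE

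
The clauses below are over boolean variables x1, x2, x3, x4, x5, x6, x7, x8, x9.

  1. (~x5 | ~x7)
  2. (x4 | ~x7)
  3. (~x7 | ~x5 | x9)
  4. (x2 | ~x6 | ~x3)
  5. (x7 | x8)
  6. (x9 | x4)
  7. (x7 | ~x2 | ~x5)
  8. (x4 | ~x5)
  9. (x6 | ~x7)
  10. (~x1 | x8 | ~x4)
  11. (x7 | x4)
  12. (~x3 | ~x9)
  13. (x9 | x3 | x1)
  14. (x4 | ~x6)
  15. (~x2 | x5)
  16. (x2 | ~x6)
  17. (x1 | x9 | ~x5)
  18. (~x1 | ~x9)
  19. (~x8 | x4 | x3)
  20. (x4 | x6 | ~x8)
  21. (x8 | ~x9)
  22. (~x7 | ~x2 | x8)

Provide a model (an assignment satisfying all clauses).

x1 = 1  x2 = 0  x3 = 1  x4 = 1  x5 = 0  x6 = 0  x7 = 0  x8 = 1  x9 = 0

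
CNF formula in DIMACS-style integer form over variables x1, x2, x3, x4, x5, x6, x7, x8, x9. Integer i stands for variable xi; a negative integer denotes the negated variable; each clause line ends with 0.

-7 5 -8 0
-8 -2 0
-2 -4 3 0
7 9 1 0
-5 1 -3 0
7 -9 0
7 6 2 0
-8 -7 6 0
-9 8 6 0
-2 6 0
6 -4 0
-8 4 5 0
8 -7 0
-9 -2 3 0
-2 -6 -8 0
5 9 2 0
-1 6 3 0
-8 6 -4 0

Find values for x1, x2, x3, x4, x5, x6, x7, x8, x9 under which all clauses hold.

x1=T, x2=F, x3=F, x4=F, x5=T, x6=T, x7=T, x8=T, x9=F

Try x1 = True.
Branch on x2: take x2 = False.
Try x3 = False.
  then x6 is forced to True.
The remaining clauses are satisfied by x4 = False, x5 = True, x7 = True, x8 = True, x9 = False.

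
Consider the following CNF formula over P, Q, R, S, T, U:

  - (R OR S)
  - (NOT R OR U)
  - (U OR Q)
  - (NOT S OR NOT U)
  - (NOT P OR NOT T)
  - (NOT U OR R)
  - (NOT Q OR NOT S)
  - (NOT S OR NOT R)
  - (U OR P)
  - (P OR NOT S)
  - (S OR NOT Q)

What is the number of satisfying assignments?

3

Satisfying assignments:
  P=0 Q=0 R=1 S=0 T=0 U=1
  P=0 Q=0 R=1 S=0 T=1 U=1
  P=1 Q=0 R=1 S=0 T=0 U=1
That's 3 in total.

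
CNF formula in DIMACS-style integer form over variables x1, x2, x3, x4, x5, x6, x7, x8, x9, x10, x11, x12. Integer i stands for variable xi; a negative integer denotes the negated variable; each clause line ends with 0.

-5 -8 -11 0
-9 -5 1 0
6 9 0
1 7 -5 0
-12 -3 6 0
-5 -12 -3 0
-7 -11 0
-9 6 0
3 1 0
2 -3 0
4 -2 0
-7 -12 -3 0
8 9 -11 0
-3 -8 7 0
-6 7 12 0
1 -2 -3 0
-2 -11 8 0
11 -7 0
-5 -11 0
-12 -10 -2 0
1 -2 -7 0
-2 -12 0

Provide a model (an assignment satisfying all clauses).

Pure literal: x1 appears only positively; assign x1 = True.
x4 occurs only positively in the remaining clauses — set x4 = True.
Set x2 = False and propagate.
  then x3 is forced to False.
For the remaining variables, x5 = False, x6 = True, x7 = False, x8 = True, x9 = True, x10 = False, x11 = True, x12 = True works.
Every clause has at least one true literal under this assignment.

x1 = 1, x2 = 0, x3 = 0, x4 = 1, x5 = 0, x6 = 1, x7 = 0, x8 = 1, x9 = 1, x10 = 0, x11 = 1, x12 = 1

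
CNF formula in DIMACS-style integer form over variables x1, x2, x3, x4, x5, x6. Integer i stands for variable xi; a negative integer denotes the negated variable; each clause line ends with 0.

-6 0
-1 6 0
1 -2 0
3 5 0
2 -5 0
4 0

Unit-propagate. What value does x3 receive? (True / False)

True

Unit clause (~x6) sets x6 = False.
From (~x1 \/ x6) and x6 = False: x1 = False.
In (x1 \/ ~x2), x1 is now false; ~x2 must hold, so x2 = False.
(~x5 \/ x2): since x2 = False, the clause reduces to (~x5). x5 = False.
(x3 \/ x5): since x5 = False, the clause reduces to (x3). x3 = True.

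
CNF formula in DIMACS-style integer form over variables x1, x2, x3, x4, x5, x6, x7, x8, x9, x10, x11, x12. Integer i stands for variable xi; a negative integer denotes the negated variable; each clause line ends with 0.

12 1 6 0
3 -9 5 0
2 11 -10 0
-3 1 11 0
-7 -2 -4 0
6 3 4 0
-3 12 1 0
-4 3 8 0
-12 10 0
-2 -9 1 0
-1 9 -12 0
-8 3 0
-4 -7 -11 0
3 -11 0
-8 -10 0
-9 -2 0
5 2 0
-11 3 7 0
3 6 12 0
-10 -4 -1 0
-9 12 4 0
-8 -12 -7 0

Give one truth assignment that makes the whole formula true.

x6 occurs only positively in the remaining clauses — set x6 = True.
Branch on x1: take x1 = True.
Branch on x2: take x2 = True.
  then x9 is forced to False.
  then x12 is forced to False.
Set x3 = True and propagate.
The remaining clauses are satisfied by x4 = True, x5 = False, x7 = False, x8 = False, x10 = False, x11 = False.
Every clause has at least one true literal under this assignment.
Check each clause:
  1. (x1 OR x12 OR x6) — x1 is true.
  2. (x3 OR NOT x9 OR x5) — x3 is true.
  3. (x11 OR NOT x10 OR x2) — x2 is true.
  4. (NOT x3 OR x1 OR x11) — x1 is true.
  5. (NOT x7 OR NOT x4 OR NOT x2) — NOT x7 is true.
  6. (x4 OR x6 OR x3) — x3 is true.
  7. (NOT x3 OR x1 OR x12) — x1 is true.
  8. (x8 OR NOT x4 OR x3) — x3 is true.
  9. (NOT x12 OR x10) — NOT x12 is true.
  10. (x1 OR NOT x2 OR NOT x9) — x1 is true.
  11. (x9 OR NOT x1 OR NOT x12) — NOT x12 is true.
  12. (NOT x8 OR x3) — NOT x8 is true.
  13. (NOT x7 OR NOT x4 OR NOT x11) — NOT x7 is true.
  14. (NOT x11 OR x3) — x3 is true.
  15. (NOT x10 OR NOT x8) — NOT x8 is true.
  16. (NOT x9 OR NOT x2) — NOT x9 is true.
  17. (x5 OR x2) — x2 is true.
  18. (x3 OR x7 OR NOT x11) — x3 is true.
  19. (x3 OR x12 OR x6) — x3 is true.
  20. (NOT x1 OR NOT x4 OR NOT x10) — NOT x10 is true.
  21. (x12 OR x4 OR NOT x9) — x4 is true.
  22. (NOT x12 OR NOT x8 OR NOT x7) — NOT x8 is true.

x1 = T  x2 = T  x3 = T  x4 = T  x5 = F  x6 = T  x7 = F  x8 = F  x9 = F  x10 = F  x11 = F  x12 = F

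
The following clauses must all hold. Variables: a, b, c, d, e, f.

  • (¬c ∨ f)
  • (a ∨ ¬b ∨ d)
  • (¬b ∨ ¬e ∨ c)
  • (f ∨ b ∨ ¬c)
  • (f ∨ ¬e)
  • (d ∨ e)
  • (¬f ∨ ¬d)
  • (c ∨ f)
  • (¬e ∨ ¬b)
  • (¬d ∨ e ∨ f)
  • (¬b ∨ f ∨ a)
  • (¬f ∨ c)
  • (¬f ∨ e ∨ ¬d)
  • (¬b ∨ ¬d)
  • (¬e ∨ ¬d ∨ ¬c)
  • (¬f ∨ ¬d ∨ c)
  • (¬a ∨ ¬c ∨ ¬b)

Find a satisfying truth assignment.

a = False  b = False  c = True  d = False  e = True  f = True

Branch on a: take a = False.
Set b = False and propagate.
The remaining clauses are satisfied by c = True, d = False, e = True, f = True.
Check each clause:
  1. (f ∨ ¬c) — f is true.
  2. (¬b ∨ a ∨ d) — ¬b is true.
  3. (¬b ∨ c ∨ ¬e) — c is true.
  4. (¬c ∨ b ∨ f) — f is true.
  5. (¬e ∨ f) — f is true.
  6. (d ∨ e) — e is true.
  7. (¬d ∨ ¬f) — ¬d is true.
  8. (f ∨ c) — c is true.
  9. (¬e ∨ ¬b) — ¬b is true.
  10. (e ∨ ¬d ∨ f) — ¬d is true.
  11. (¬b ∨ a ∨ f) — f is true.
  12. (¬f ∨ c) — c is true.
  13. (e ∨ ¬d ∨ ¬f) — ¬d is true.
  14. (¬d ∨ ¬b) — ¬d is true.
  15. (¬e ∨ ¬c ∨ ¬d) — ¬d is true.
  16. (¬f ∨ ¬d ∨ c) — c is true.
  17. (¬c ∨ ¬b ∨ ¬a) — ¬b is true.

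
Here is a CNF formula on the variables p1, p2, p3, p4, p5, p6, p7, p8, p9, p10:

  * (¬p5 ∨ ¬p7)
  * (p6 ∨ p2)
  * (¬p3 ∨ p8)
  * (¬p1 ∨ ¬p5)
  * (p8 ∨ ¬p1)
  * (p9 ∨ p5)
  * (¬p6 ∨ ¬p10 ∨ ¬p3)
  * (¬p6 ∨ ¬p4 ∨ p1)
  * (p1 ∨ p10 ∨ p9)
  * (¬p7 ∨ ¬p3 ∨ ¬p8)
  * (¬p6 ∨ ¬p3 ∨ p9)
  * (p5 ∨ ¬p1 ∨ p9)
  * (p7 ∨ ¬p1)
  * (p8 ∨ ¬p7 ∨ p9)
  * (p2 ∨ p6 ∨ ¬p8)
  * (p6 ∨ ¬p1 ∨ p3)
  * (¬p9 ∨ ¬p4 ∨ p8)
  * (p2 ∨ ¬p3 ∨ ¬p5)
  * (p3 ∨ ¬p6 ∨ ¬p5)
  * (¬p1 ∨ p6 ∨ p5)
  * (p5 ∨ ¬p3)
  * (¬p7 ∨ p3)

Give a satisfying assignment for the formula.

Pure literal: p4 appears only negated; assign p4 = False.
Branch on p1: take p1 = False.
Branch on p2: take p2 = False.
  then p6 is forced to True.
Try p3 = False.
  then p5 is forced to False.
  then p9 is forced to True.
  then p7 is forced to False.
p8, p10 are now unconstrained; take p8 = False, p10 = True.
Check each clause:
  1. (¬p5 ∨ ¬p7) — ¬p7 is true.
  2. (p2 ∨ p6) — p6 is true.
  3. (p8 ∨ ¬p3) — ¬p3 is true.
  4. (¬p1 ∨ ¬p5) — ¬p5 is true.
  5. (p8 ∨ ¬p1) — ¬p1 is true.
  6. (p9 ∨ p5) — p9 is true.
  7. (¬p3 ∨ ¬p6 ∨ ¬p10) — ¬p3 is true.
  8. (p1 ∨ ¬p6 ∨ ¬p4) — ¬p4 is true.
  9. (p1 ∨ p10 ∨ p9) — p10 is true.
  10. (¬p7 ∨ ¬p3 ∨ ¬p8) — ¬p8 is true.
  11. (p9 ∨ ¬p6 ∨ ¬p3) — p9 is true.
  12. (p9 ∨ ¬p1 ∨ p5) — p9 is true.
  13. (¬p1 ∨ p7) — ¬p1 is true.
  14. (p8 ∨ p9 ∨ ¬p7) — p9 is true.
  15. (p6 ∨ ¬p8 ∨ p2) — ¬p8 is true.
  16. (¬p1 ∨ p6 ∨ p3) — p6 is true.
  17. (¬p4 ∨ p8 ∨ ¬p9) — ¬p4 is true.
  18. (p2 ∨ ¬p3 ∨ ¬p5) — ¬p5 is true.
  19. (¬p6 ∨ ¬p5 ∨ p3) — ¬p5 is true.
  20. (¬p1 ∨ p5 ∨ p6) — ¬p1 is true.
  21. (p5 ∨ ¬p3) — ¬p3 is true.
  22. (¬p7 ∨ p3) — ¬p7 is true.

p1=F, p2=F, p3=F, p4=F, p5=F, p6=T, p7=F, p8=F, p9=T, p10=T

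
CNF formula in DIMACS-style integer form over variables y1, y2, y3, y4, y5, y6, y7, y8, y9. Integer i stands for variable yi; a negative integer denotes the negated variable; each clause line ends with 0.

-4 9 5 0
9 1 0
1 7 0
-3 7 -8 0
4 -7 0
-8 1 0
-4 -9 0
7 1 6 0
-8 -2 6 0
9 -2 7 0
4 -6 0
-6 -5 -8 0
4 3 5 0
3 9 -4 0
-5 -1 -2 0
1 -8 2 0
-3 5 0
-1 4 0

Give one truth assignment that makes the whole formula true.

y8 occurs only negated in the remaining clauses — set y8 = False.
Set y1 = True and propagate.
  then y4 is forced to True.
  then y9 is forced to False.
  then y5 is forced to True.
  then y3 is forced to True.
  then y2 is forced to False.
y6, y7 are now unconstrained; take y6 = True, y7 = False.

y1 = T, y2 = F, y3 = T, y4 = T, y5 = T, y6 = T, y7 = F, y8 = F, y9 = F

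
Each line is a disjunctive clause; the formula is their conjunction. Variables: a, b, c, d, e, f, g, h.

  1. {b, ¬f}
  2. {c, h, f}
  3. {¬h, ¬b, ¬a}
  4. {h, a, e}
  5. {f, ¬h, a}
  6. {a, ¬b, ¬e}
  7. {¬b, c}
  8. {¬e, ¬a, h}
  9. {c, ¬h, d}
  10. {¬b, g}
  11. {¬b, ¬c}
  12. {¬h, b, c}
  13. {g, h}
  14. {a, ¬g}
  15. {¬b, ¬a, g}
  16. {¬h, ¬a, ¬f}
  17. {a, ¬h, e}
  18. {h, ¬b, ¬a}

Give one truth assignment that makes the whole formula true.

a=T, b=F, c=T, d=T, e=F, f=F, g=T, h=F

d occurs only positively in the remaining clauses — set d = True.
Try a = True.
Branch on b: take b = False.
  then f is forced to False.
For the remaining variables, c = True, e = False, g = True, h = False works.
Check each clause:
  1. {b, ¬f} — ¬f is true.
  2. {f, c, h} — c is true.
  3. {¬a, ¬h, ¬b} — ¬h is true.
  4. {e, h, a} — a is true.
  5. {¬h, a, f} — ¬h is true.
  6. {a, ¬e, ¬b} — a is true.
  7. {c, ¬b} — c is true.
  8. {¬e, h, ¬a} — ¬e is true.
  9. {¬h, c, d} — ¬h is true.
  10. {g, ¬b} — ¬b is true.
  11. {¬b, ¬c} — ¬b is true.
  12. {c, b, ¬h} — ¬h is true.
  13. {g, h} — g is true.
  14. {¬g, a} — a is true.
  15. {¬a, ¬b, g} — ¬b is true.
  16. {¬h, ¬f, ¬a} — ¬h is true.
  17. {e, a, ¬h} — ¬h is true.
  18. {¬a, ¬b, h} — ¬b is true.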